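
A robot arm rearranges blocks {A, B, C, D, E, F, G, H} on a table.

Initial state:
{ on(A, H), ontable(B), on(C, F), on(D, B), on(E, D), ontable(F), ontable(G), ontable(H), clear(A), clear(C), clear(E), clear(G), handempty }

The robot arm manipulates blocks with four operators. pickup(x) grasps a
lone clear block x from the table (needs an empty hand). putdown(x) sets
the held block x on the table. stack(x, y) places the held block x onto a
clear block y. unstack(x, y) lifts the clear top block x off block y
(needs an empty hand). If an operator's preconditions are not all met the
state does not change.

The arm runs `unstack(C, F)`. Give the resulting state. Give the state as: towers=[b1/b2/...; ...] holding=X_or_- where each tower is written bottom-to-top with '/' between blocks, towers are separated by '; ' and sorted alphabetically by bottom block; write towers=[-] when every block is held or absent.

towers=[B/D/E; F; G; H/A] holding=C

before: towers=[B/D/E; F/C; G; H/A] holding=-
pre[unstack(C, F)]: on(C,F) ok, clear(C) ok, handempty ok
all met → apply unstack(C, F)
after:  towers=[B/D/E; F; G; H/A] holding=C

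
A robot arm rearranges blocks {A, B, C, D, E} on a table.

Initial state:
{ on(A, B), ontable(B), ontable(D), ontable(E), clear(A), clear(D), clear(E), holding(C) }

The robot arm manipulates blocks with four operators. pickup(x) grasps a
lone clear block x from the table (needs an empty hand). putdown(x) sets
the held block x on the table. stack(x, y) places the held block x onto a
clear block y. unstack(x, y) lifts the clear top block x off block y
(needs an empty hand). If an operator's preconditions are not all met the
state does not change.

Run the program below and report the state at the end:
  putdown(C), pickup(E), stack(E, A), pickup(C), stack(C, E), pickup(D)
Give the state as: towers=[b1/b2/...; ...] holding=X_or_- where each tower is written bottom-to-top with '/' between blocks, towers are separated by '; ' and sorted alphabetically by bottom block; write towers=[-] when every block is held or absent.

step 1 (putdown(C)): towers=[B/A; C; D; E] holding=-
step 2 (pickup(E)): towers=[B/A; C; D] holding=E
step 3 (stack(E, A)): towers=[B/A/E; C; D] holding=-
step 4 (pickup(C)): towers=[B/A/E; D] holding=C
step 5 (stack(C, E)): towers=[B/A/E/C; D] holding=-
step 6 (pickup(D)): towers=[B/A/E/C] holding=D

towers=[B/A/E/C] holding=D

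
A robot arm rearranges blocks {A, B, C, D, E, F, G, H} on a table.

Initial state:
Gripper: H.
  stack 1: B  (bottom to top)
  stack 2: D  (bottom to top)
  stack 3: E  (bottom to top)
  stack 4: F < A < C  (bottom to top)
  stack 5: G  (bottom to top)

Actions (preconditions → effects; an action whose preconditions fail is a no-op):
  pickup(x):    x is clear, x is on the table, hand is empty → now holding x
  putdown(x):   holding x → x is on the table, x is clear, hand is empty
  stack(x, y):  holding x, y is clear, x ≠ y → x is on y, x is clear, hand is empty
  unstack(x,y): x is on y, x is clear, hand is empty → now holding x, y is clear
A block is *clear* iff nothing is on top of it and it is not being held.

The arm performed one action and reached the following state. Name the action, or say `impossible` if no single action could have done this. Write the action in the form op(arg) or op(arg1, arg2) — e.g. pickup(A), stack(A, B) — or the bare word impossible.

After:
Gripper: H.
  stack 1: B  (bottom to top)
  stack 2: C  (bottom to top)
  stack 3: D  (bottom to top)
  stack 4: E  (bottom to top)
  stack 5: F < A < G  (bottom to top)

target: towers=[B; C; D; E; F/A/G] holding=H
        putdown(H) → towers=[B; D; E; F/A/C; G; H] holding=-
       stack(H, G) → towers=[B; D; E; F/A/C; G/H] holding=-
       stack(H, E) → towers=[B; D; E/H; F/A/C; G] holding=-
       stack(H, B) → towers=[B/H; D; E; F/A/C; G] holding=-
       stack(H, D) → towers=[B; D/H; E; F/A/C; G] holding=-
       stack(H, C) → towers=[B; D; E; F/A/C/H; G] holding=-
none of the 6 applicable actions match → impossible

impossible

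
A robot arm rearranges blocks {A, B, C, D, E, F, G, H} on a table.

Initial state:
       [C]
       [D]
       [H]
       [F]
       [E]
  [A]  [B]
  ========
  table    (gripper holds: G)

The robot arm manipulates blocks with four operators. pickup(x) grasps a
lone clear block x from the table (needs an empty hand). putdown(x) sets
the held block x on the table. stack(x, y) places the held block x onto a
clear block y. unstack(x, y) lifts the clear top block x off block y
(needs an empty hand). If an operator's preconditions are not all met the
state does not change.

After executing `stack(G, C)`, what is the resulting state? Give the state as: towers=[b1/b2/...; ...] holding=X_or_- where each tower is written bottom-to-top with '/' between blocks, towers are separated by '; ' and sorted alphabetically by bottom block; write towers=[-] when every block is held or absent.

towers=[A; B/E/F/H/D/C/G] holding=-

before: towers=[A; B/E/F/H/D/C] holding=G
pre[stack(G, C)]: holding(G) ok, clear(C) ok, G≠C ok
all met → apply stack(G, C)
after:  towers=[A; B/E/F/H/D/C/G] holding=-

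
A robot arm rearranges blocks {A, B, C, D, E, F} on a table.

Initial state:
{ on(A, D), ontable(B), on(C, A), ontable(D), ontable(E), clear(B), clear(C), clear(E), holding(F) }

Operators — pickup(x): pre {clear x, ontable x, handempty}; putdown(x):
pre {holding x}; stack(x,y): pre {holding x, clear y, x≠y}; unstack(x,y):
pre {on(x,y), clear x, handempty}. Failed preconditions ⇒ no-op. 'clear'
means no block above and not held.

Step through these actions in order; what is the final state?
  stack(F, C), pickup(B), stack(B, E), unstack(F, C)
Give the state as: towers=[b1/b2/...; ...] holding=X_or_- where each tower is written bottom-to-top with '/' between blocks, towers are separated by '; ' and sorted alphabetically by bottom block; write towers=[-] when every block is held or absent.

towers=[D/A/C; E/B] holding=F

step 1 (stack(F, C)): towers=[B; D/A/C/F; E] holding=-
step 2 (pickup(B)): towers=[D/A/C/F; E] holding=B
step 3 (stack(B, E)): towers=[D/A/C/F; E/B] holding=-
step 4 (unstack(F, C)): towers=[D/A/C; E/B] holding=F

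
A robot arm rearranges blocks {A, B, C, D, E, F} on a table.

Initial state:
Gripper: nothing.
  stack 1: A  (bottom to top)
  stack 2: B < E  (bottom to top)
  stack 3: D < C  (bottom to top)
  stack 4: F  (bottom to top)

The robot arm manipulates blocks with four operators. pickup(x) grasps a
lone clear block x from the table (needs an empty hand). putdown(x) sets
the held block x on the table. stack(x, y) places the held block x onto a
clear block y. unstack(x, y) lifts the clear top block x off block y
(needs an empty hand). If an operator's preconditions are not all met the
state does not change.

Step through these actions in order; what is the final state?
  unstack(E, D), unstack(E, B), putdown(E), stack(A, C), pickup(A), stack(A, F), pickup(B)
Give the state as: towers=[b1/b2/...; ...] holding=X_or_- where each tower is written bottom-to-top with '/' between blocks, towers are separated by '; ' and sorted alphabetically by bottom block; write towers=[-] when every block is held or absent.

towers=[D/C; E; F/A] holding=B

step 1 (unstack(E, D)) [no-op]: towers=[A; B/E; D/C; F] holding=-
step 2 (unstack(E, B)): towers=[A; B; D/C; F] holding=E
step 3 (putdown(E)): towers=[A; B; D/C; E; F] holding=-
step 4 (stack(A, C)) [no-op]: towers=[A; B; D/C; E; F] holding=-
step 5 (pickup(A)): towers=[B; D/C; E; F] holding=A
step 6 (stack(A, F)): towers=[B; D/C; E; F/A] holding=-
step 7 (pickup(B)): towers=[D/C; E; F/A] holding=B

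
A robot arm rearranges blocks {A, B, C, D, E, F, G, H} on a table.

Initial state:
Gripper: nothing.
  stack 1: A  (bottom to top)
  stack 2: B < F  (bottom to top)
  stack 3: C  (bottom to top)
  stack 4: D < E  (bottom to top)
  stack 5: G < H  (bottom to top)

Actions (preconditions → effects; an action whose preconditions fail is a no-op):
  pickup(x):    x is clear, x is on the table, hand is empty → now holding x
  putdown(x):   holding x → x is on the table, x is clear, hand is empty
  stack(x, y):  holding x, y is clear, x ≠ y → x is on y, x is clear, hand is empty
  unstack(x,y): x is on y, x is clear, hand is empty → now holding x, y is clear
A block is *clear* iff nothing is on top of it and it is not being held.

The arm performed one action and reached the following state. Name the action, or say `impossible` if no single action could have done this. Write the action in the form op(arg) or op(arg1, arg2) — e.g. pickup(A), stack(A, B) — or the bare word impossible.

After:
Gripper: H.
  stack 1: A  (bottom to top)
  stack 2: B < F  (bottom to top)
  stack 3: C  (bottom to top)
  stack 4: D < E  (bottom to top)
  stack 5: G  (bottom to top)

unstack(H, G)

target: towers=[A; B/F; C; D/E; G] holding=H
         pickup(A) → towers=[B/F; C; D/E; G/H] holding=A
     unstack(E, D) → towers=[A; B/F; C; D; G/H] holding=E
     unstack(H, G) → towers=[A; B/F; C; D/E; G] holding=H  ← match
     unstack(F, B) → towers=[A; B; C; D/E; G/H] holding=F
         pickup(C) → towers=[A; B/F; D/E; G/H] holding=C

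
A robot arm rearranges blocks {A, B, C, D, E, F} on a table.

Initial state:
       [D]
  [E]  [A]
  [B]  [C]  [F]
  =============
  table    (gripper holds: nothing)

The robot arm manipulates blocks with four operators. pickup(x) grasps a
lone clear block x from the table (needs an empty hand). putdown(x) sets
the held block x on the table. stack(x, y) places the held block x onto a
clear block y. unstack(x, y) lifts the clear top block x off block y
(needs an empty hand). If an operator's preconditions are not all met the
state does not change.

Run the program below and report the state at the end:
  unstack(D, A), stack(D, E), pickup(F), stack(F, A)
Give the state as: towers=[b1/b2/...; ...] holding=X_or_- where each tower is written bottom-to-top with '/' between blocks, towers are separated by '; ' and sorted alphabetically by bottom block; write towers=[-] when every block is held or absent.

step 1 (unstack(D, A)): towers=[B/E; C/A; F] holding=D
step 2 (stack(D, E)): towers=[B/E/D; C/A; F] holding=-
step 3 (pickup(F)): towers=[B/E/D; C/A] holding=F
step 4 (stack(F, A)): towers=[B/E/D; C/A/F] holding=-

towers=[B/E/D; C/A/F] holding=-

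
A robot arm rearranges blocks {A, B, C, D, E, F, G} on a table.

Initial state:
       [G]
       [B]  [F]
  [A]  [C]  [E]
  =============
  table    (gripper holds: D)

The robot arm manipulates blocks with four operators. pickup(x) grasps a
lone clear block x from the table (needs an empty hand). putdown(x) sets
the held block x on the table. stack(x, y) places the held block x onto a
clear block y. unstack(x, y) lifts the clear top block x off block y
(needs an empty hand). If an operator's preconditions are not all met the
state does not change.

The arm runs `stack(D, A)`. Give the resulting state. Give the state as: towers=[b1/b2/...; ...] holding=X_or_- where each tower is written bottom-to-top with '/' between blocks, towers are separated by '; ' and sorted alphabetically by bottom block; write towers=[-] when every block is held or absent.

towers=[A/D; C/B/G; E/F] holding=-

before: towers=[A; C/B/G; E/F] holding=D
pre[stack(D, A)]: holding(D) ✓, clear(A) ✓, D≠A ✓
all met → apply stack(D, A)
after:  towers=[A/D; C/B/G; E/F] holding=-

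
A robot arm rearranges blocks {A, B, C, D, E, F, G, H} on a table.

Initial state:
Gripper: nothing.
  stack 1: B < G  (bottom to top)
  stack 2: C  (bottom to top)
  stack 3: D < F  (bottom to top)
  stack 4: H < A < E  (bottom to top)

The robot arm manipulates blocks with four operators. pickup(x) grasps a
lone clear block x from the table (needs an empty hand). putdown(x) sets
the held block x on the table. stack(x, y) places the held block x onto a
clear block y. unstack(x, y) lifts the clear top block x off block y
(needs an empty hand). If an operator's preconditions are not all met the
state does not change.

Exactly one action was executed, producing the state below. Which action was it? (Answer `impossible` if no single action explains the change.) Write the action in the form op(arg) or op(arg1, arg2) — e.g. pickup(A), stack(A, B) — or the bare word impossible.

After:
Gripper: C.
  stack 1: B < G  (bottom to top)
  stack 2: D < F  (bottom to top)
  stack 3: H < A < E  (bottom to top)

pickup(C)

target: towers=[B/G; D/F; H/A/E] holding=C
     unstack(G, B) → towers=[B; C; D/F; H/A/E] holding=G
     unstack(E, A) → towers=[B/G; C; D/F; H/A] holding=E
     unstack(F, D) → towers=[B/G; C; D; H/A/E] holding=F
         pickup(C) → towers=[B/G; D/F; H/A/E] holding=C  ← match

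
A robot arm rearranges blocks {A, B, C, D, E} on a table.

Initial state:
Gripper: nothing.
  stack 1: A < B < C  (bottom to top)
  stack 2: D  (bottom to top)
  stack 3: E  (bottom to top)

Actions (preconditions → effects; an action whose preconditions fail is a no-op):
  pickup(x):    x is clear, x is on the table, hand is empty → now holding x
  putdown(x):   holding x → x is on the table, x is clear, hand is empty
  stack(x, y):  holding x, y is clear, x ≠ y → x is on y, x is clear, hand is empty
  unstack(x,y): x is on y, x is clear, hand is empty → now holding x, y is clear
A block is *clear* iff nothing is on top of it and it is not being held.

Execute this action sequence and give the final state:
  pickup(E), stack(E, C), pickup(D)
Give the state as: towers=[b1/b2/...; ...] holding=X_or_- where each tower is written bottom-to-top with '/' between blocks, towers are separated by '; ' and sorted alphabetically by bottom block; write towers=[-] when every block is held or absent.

towers=[A/B/C/E] holding=D

step 1 (pickup(E)): towers=[A/B/C; D] holding=E
step 2 (stack(E, C)): towers=[A/B/C/E; D] holding=-
step 3 (pickup(D)): towers=[A/B/C/E] holding=D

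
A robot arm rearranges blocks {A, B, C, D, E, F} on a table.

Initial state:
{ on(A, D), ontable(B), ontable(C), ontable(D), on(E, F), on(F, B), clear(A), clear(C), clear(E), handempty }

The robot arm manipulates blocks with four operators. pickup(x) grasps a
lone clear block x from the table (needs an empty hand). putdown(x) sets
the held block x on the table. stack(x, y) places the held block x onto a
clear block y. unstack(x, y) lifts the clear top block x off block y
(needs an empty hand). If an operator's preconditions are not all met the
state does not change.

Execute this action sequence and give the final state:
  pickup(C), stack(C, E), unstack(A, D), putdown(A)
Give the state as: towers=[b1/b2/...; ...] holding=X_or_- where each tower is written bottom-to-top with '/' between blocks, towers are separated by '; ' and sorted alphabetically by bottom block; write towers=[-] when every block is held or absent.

step 1 (pickup(C)): towers=[B/F/E; D/A] holding=C
step 2 (stack(C, E)): towers=[B/F/E/C; D/A] holding=-
step 3 (unstack(A, D)): towers=[B/F/E/C; D] holding=A
step 4 (putdown(A)): towers=[A; B/F/E/C; D] holding=-

towers=[A; B/F/E/C; D] holding=-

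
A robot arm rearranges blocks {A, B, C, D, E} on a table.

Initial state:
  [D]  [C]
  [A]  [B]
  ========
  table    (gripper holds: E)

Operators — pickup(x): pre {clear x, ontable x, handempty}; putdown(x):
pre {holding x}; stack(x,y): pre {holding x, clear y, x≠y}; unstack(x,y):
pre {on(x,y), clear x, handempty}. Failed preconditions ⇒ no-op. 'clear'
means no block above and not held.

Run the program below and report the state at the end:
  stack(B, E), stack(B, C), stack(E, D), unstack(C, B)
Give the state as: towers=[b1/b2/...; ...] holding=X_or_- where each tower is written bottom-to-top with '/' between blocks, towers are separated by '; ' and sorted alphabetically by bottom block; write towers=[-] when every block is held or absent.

step 1 (stack(B, E)) [no-op]: towers=[A/D; B/C] holding=E
step 2 (stack(B, C)) [no-op]: towers=[A/D; B/C] holding=E
step 3 (stack(E, D)): towers=[A/D/E; B/C] holding=-
step 4 (unstack(C, B)): towers=[A/D/E; B] holding=C

towers=[A/D/E; B] holding=C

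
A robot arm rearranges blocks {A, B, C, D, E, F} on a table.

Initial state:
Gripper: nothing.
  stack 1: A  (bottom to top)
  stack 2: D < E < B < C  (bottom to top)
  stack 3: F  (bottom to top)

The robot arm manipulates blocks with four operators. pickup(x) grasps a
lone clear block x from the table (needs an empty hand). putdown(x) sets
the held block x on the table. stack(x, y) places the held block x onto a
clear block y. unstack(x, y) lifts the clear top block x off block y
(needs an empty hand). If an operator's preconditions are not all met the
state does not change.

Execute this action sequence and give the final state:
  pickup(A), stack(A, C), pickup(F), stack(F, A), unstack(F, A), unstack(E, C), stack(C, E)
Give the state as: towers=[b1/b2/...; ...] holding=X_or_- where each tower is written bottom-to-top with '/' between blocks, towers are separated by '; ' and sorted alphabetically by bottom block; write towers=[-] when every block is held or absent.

towers=[D/E/B/C/A] holding=F

step 1 (pickup(A)): towers=[D/E/B/C; F] holding=A
step 2 (stack(A, C)): towers=[D/E/B/C/A; F] holding=-
step 3 (pickup(F)): towers=[D/E/B/C/A] holding=F
step 4 (stack(F, A)): towers=[D/E/B/C/A/F] holding=-
step 5 (unstack(F, A)): towers=[D/E/B/C/A] holding=F
step 6 (unstack(E, C)) [no-op]: towers=[D/E/B/C/A] holding=F
step 7 (stack(C, E)) [no-op]: towers=[D/E/B/C/A] holding=F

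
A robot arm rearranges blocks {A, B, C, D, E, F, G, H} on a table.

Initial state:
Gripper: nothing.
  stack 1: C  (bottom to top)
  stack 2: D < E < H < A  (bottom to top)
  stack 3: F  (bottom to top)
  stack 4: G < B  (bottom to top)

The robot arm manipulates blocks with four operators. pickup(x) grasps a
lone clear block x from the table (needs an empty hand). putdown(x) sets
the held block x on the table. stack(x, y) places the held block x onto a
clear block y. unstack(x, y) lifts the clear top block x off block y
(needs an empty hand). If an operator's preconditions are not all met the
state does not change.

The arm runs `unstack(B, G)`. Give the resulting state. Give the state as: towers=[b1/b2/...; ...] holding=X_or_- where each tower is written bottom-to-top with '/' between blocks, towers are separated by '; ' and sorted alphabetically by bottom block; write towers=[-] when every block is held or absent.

before: towers=[C; D/E/H/A; F; G/B] holding=-
pre[unstack(B, G)]: on(B,G) yes, clear(B) yes, handempty yes
all met → apply unstack(B, G)
after:  towers=[C; D/E/H/A; F; G] holding=B

towers=[C; D/E/H/A; F; G] holding=B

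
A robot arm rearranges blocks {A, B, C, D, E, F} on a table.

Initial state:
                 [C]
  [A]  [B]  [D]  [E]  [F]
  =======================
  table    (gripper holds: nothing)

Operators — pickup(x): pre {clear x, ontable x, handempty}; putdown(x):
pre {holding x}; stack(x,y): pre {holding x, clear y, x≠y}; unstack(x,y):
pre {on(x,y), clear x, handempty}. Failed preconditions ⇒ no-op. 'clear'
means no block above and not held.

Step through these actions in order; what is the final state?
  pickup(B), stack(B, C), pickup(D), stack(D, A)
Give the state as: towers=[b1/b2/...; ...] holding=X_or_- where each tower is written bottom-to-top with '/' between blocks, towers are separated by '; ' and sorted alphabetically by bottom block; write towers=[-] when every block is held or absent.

towers=[A/D; E/C/B; F] holding=-

step 1 (pickup(B)): towers=[A; D; E/C; F] holding=B
step 2 (stack(B, C)): towers=[A; D; E/C/B; F] holding=-
step 3 (pickup(D)): towers=[A; E/C/B; F] holding=D
step 4 (stack(D, A)): towers=[A/D; E/C/B; F] holding=-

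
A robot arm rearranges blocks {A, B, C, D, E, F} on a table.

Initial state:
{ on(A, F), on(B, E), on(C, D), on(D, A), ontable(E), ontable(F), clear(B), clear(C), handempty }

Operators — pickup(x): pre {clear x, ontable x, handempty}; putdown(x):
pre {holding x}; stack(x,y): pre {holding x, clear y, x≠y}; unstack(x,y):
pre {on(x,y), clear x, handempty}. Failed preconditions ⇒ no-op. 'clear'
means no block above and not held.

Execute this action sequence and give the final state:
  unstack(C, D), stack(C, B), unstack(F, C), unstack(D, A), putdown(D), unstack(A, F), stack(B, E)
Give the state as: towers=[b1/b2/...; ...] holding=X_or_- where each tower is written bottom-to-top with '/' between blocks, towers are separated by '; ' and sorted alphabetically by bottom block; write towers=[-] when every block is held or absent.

step 1 (unstack(C, D)): towers=[E/B; F/A/D] holding=C
step 2 (stack(C, B)): towers=[E/B/C; F/A/D] holding=-
step 3 (unstack(F, C)) [no-op]: towers=[E/B/C; F/A/D] holding=-
step 4 (unstack(D, A)): towers=[E/B/C; F/A] holding=D
step 5 (putdown(D)): towers=[D; E/B/C; F/A] holding=-
step 6 (unstack(A, F)): towers=[D; E/B/C; F] holding=A
step 7 (stack(B, E)) [no-op]: towers=[D; E/B/C; F] holding=A

towers=[D; E/B/C; F] holding=A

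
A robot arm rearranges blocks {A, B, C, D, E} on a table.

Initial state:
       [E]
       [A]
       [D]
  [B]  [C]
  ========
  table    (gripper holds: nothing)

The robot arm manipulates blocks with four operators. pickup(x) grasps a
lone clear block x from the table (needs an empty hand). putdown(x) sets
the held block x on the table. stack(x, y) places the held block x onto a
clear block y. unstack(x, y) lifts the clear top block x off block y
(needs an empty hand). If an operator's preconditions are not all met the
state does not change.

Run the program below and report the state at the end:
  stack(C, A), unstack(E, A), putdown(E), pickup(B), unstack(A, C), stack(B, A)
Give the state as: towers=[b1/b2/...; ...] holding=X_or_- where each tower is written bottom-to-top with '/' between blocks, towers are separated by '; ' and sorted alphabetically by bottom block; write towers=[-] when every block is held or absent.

towers=[C/D/A/B; E] holding=-

step 1 (stack(C, A)) [no-op]: towers=[B; C/D/A/E] holding=-
step 2 (unstack(E, A)): towers=[B; C/D/A] holding=E
step 3 (putdown(E)): towers=[B; C/D/A; E] holding=-
step 4 (pickup(B)): towers=[C/D/A; E] holding=B
step 5 (unstack(A, C)) [no-op]: towers=[C/D/A; E] holding=B
step 6 (stack(B, A)): towers=[C/D/A/B; E] holding=-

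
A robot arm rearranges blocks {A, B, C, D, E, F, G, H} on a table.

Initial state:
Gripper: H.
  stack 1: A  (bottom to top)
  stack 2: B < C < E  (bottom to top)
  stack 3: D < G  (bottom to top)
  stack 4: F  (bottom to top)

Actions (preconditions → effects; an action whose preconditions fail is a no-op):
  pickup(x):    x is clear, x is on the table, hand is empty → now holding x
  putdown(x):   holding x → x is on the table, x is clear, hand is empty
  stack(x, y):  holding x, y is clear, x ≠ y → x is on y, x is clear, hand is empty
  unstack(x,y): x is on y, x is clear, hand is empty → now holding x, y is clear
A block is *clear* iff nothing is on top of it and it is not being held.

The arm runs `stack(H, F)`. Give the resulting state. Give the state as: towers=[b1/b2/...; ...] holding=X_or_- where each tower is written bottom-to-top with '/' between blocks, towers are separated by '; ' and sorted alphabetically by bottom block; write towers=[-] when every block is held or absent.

before: towers=[A; B/C/E; D/G; F] holding=H
pre[stack(H, F)]: holding(H) ok, clear(F) ok, H≠F ok
all met → apply stack(H, F)
after:  towers=[A; B/C/E; D/G; F/H] holding=-

towers=[A; B/C/E; D/G; F/H] holding=-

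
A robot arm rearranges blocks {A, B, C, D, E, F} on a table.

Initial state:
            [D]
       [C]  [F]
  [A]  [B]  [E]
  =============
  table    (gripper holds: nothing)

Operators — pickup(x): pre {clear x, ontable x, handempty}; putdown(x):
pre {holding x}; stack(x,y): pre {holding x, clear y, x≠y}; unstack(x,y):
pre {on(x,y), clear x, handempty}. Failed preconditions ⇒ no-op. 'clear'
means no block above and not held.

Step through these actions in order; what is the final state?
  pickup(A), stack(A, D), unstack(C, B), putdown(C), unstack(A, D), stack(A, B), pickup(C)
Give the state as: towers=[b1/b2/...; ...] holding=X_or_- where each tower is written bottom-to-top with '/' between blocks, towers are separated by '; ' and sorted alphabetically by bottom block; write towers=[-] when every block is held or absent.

towers=[B/A; E/F/D] holding=C

step 1 (pickup(A)): towers=[B/C; E/F/D] holding=A
step 2 (stack(A, D)): towers=[B/C; E/F/D/A] holding=-
step 3 (unstack(C, B)): towers=[B; E/F/D/A] holding=C
step 4 (putdown(C)): towers=[B; C; E/F/D/A] holding=-
step 5 (unstack(A, D)): towers=[B; C; E/F/D] holding=A
step 6 (stack(A, B)): towers=[B/A; C; E/F/D] holding=-
step 7 (pickup(C)): towers=[B/A; E/F/D] holding=C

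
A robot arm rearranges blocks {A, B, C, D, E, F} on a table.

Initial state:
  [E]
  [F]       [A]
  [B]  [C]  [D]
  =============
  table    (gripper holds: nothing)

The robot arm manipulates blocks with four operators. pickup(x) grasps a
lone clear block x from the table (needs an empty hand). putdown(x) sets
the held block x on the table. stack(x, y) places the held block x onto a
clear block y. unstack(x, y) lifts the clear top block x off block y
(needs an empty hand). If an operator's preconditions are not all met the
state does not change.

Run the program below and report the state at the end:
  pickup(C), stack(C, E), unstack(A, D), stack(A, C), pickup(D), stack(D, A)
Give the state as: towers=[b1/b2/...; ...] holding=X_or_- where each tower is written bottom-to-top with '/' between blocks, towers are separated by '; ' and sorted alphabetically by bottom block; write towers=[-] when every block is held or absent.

towers=[B/F/E/C/A/D] holding=-

step 1 (pickup(C)): towers=[B/F/E; D/A] holding=C
step 2 (stack(C, E)): towers=[B/F/E/C; D/A] holding=-
step 3 (unstack(A, D)): towers=[B/F/E/C; D] holding=A
step 4 (stack(A, C)): towers=[B/F/E/C/A; D] holding=-
step 5 (pickup(D)): towers=[B/F/E/C/A] holding=D
step 6 (stack(D, A)): towers=[B/F/E/C/A/D] holding=-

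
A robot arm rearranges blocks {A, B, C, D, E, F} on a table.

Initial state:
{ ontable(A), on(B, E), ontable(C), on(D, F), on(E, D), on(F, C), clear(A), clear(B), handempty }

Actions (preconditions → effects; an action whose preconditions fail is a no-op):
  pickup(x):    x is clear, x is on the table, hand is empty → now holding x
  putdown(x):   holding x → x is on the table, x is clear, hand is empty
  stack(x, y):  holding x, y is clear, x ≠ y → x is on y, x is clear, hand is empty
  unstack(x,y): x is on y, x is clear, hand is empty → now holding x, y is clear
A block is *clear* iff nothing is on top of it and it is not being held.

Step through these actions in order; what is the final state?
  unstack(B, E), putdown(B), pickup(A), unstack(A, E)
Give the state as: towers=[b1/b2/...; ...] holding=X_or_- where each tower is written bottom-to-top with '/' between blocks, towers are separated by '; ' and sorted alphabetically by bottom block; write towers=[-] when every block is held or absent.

towers=[B; C/F/D/E] holding=A

step 1 (unstack(B, E)): towers=[A; C/F/D/E] holding=B
step 2 (putdown(B)): towers=[A; B; C/F/D/E] holding=-
step 3 (pickup(A)): towers=[B; C/F/D/E] holding=A
step 4 (unstack(A, E)) [no-op]: towers=[B; C/F/D/E] holding=A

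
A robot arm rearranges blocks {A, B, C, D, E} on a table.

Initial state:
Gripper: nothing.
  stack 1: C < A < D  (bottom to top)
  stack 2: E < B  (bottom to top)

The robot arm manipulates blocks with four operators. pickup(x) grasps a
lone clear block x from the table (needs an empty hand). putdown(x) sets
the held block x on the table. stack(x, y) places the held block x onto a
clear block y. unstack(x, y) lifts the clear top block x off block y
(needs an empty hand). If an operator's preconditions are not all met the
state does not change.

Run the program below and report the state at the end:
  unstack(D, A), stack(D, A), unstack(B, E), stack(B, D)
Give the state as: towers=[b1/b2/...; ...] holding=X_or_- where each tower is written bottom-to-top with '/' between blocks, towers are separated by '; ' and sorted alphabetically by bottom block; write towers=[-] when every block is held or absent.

step 1 (unstack(D, A)): towers=[C/A; E/B] holding=D
step 2 (stack(D, A)): towers=[C/A/D; E/B] holding=-
step 3 (unstack(B, E)): towers=[C/A/D; E] holding=B
step 4 (stack(B, D)): towers=[C/A/D/B; E] holding=-

towers=[C/A/D/B; E] holding=-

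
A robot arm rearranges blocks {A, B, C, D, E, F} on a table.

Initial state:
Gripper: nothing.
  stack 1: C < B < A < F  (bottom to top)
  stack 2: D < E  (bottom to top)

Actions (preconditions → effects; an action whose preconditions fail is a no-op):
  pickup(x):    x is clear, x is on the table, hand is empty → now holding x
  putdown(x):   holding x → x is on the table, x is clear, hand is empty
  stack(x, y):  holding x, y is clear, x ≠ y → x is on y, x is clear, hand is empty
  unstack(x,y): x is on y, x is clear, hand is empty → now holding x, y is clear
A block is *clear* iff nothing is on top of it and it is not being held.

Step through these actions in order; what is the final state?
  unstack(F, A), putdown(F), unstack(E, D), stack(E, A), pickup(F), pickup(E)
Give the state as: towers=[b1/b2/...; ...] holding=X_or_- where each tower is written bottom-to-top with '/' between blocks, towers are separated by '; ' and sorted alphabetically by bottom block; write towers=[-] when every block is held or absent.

step 1 (unstack(F, A)): towers=[C/B/A; D/E] holding=F
step 2 (putdown(F)): towers=[C/B/A; D/E; F] holding=-
step 3 (unstack(E, D)): towers=[C/B/A; D; F] holding=E
step 4 (stack(E, A)): towers=[C/B/A/E; D; F] holding=-
step 5 (pickup(F)): towers=[C/B/A/E; D] holding=F
step 6 (pickup(E)) [no-op]: towers=[C/B/A/E; D] holding=F

towers=[C/B/A/E; D] holding=F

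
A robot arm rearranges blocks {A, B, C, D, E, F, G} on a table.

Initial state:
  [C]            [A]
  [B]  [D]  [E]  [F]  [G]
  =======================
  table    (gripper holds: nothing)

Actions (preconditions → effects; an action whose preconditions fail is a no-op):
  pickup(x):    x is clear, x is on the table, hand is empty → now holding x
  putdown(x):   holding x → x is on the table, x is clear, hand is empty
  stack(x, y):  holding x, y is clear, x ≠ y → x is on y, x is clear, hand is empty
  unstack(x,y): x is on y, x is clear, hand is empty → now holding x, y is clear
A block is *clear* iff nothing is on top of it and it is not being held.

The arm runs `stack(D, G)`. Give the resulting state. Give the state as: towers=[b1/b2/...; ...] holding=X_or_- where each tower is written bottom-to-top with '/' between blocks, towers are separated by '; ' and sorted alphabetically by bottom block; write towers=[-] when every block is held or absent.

before: towers=[B/C; D; E; F/A; G] holding=-
pre[stack(D, G)]: holding(D) fail, clear(G) ok, D≠G ok
holding(D) unmet → stack(D, G) is a no-op
after:  towers=[B/C; D; E; F/A; G] holding=-

towers=[B/C; D; E; F/A; G] holding=-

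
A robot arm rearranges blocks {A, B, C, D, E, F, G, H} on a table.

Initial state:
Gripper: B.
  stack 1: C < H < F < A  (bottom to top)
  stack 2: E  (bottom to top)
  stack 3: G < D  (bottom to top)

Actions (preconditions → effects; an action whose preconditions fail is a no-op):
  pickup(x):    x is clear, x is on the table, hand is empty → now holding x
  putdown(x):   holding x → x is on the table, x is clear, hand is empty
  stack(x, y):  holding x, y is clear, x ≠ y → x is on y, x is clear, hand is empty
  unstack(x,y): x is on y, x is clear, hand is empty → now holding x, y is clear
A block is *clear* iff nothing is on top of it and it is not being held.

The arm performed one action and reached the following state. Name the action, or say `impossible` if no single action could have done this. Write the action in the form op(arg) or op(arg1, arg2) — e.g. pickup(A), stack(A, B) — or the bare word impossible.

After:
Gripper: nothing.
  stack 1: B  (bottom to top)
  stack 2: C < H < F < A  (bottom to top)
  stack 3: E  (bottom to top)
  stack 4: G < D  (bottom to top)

putdown(B)

target: towers=[B; C/H/F/A; E; G/D] holding=-
        putdown(B) → towers=[B; C/H/F/A; E; G/D] holding=-  ← match
       stack(B, A) → towers=[C/H/F/A/B; E; G/D] holding=-
       stack(B, E) → towers=[C/H/F/A; E/B; G/D] holding=-
       stack(B, D) → towers=[C/H/F/A; E; G/D/B] holding=-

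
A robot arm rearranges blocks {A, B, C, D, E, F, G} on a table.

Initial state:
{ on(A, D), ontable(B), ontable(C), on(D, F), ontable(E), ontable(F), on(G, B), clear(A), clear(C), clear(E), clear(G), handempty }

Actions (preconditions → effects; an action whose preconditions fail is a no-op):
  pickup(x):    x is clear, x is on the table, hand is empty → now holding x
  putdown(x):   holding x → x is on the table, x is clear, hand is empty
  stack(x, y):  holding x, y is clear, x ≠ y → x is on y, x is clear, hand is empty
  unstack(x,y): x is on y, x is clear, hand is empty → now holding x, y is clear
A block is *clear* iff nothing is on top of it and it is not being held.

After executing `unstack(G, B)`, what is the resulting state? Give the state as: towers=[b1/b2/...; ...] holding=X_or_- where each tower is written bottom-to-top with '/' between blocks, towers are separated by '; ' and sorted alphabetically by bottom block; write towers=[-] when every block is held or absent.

before: towers=[B/G; C; E; F/D/A] holding=-
pre[unstack(G, B)]: on(G,B) ✓, clear(G) ✓, handempty ✓
all met → apply unstack(G, B)
after:  towers=[B; C; E; F/D/A] holding=G

towers=[B; C; E; F/D/A] holding=G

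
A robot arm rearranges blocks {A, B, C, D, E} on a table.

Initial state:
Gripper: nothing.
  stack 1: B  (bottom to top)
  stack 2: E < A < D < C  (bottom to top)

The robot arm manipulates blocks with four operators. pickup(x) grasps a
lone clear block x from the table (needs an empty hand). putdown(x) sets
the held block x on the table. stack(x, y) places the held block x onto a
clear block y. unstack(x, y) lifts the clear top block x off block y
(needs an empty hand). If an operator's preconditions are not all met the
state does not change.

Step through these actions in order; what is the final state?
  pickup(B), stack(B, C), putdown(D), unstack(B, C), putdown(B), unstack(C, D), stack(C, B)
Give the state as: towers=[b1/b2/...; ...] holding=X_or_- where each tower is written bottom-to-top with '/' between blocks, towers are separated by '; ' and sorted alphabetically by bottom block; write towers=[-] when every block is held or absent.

towers=[B/C; E/A/D] holding=-

step 1 (pickup(B)): towers=[E/A/D/C] holding=B
step 2 (stack(B, C)): towers=[E/A/D/C/B] holding=-
step 3 (putdown(D)) [no-op]: towers=[E/A/D/C/B] holding=-
step 4 (unstack(B, C)): towers=[E/A/D/C] holding=B
step 5 (putdown(B)): towers=[B; E/A/D/C] holding=-
step 6 (unstack(C, D)): towers=[B; E/A/D] holding=C
step 7 (stack(C, B)): towers=[B/C; E/A/D] holding=-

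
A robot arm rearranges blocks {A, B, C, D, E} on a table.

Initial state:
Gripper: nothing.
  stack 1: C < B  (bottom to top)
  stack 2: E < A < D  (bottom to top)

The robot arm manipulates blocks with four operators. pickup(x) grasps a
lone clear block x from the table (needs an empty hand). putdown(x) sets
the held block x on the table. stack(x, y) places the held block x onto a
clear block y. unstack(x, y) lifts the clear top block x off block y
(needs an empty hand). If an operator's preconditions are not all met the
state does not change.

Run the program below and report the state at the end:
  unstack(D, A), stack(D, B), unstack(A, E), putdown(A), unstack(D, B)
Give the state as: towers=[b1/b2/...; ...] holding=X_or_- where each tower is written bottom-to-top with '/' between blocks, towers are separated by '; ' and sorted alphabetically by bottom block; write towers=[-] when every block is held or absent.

step 1 (unstack(D, A)): towers=[C/B; E/A] holding=D
step 2 (stack(D, B)): towers=[C/B/D; E/A] holding=-
step 3 (unstack(A, E)): towers=[C/B/D; E] holding=A
step 4 (putdown(A)): towers=[A; C/B/D; E] holding=-
step 5 (unstack(D, B)): towers=[A; C/B; E] holding=D

towers=[A; C/B; E] holding=D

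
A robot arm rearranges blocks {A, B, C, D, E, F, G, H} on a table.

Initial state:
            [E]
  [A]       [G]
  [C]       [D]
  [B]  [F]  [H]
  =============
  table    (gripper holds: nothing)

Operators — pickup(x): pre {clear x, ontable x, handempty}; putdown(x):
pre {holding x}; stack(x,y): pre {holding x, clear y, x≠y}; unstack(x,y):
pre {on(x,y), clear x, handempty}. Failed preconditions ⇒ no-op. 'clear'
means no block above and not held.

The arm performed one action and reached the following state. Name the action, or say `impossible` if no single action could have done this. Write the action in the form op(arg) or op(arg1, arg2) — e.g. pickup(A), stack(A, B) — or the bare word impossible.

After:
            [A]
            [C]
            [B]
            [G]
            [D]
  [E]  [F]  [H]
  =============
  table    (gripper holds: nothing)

impossible

target: towers=[E; F; H/D/G/B/C/A] holding=-
     unstack(A, C) → towers=[B/C; F; H/D/G/E] holding=A
     unstack(E, G) → towers=[B/C/A; F; H/D/G] holding=E
         pickup(F) → towers=[B/C/A; H/D/G/E] holding=F
none of the 3 applicable actions match → impossible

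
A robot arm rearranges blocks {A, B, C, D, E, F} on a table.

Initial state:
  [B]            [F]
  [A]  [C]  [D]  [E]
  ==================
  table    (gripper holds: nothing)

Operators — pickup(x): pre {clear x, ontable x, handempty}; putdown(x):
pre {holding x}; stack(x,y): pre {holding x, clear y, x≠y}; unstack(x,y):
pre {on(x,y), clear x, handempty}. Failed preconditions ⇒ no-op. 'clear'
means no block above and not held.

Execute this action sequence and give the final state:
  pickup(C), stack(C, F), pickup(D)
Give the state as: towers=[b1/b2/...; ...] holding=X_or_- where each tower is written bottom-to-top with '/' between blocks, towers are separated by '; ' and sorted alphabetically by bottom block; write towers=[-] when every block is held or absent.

towers=[A/B; E/F/C] holding=D

step 1 (pickup(C)): towers=[A/B; D; E/F] holding=C
step 2 (stack(C, F)): towers=[A/B; D; E/F/C] holding=-
step 3 (pickup(D)): towers=[A/B; E/F/C] holding=D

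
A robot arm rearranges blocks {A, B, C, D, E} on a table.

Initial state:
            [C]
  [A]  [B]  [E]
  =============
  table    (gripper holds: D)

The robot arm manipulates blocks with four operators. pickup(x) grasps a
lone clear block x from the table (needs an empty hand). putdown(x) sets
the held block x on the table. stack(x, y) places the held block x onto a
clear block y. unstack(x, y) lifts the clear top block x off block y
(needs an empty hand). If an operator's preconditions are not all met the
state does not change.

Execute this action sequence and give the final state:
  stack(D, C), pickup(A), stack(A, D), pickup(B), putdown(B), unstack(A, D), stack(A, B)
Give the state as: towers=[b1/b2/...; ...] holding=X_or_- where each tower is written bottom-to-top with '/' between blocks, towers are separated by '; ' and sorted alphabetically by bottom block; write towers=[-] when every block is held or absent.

step 1 (stack(D, C)): towers=[A; B; E/C/D] holding=-
step 2 (pickup(A)): towers=[B; E/C/D] holding=A
step 3 (stack(A, D)): towers=[B; E/C/D/A] holding=-
step 4 (pickup(B)): towers=[E/C/D/A] holding=B
step 5 (putdown(B)): towers=[B; E/C/D/A] holding=-
step 6 (unstack(A, D)): towers=[B; E/C/D] holding=A
step 7 (stack(A, B)): towers=[B/A; E/C/D] holding=-

towers=[B/A; E/C/D] holding=-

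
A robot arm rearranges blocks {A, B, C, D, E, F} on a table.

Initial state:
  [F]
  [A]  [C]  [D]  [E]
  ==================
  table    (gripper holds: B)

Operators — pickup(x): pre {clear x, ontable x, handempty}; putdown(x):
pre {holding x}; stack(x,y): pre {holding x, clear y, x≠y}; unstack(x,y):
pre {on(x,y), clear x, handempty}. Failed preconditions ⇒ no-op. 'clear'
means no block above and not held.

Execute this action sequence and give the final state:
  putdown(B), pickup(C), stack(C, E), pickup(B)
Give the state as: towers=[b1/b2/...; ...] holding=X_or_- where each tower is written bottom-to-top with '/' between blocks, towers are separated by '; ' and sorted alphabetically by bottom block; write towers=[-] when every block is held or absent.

towers=[A/F; D; E/C] holding=B

step 1 (putdown(B)): towers=[A/F; B; C; D; E] holding=-
step 2 (pickup(C)): towers=[A/F; B; D; E] holding=C
step 3 (stack(C, E)): towers=[A/F; B; D; E/C] holding=-
step 4 (pickup(B)): towers=[A/F; D; E/C] holding=B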